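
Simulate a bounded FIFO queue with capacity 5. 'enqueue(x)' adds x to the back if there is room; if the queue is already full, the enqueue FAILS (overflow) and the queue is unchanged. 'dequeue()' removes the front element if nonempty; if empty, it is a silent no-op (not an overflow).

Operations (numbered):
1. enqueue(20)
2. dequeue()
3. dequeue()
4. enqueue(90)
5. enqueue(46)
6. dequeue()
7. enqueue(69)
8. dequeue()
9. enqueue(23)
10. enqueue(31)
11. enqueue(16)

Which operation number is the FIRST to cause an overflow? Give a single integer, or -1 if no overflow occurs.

1. enqueue(20): size=1
2. dequeue(): size=0
3. dequeue(): empty, no-op, size=0
4. enqueue(90): size=1
5. enqueue(46): size=2
6. dequeue(): size=1
7. enqueue(69): size=2
8. dequeue(): size=1
9. enqueue(23): size=2
10. enqueue(31): size=3
11. enqueue(16): size=4

Answer: -1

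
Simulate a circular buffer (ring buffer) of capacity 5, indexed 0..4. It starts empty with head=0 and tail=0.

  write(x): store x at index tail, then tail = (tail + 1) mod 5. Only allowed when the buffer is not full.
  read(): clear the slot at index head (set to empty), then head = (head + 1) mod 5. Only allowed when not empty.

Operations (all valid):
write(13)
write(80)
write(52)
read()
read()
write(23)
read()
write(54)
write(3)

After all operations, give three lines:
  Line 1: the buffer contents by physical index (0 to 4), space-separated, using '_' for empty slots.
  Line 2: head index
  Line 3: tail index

write(13): buf=[13 _ _ _ _], head=0, tail=1, size=1
write(80): buf=[13 80 _ _ _], head=0, tail=2, size=2
write(52): buf=[13 80 52 _ _], head=0, tail=3, size=3
read(): buf=[_ 80 52 _ _], head=1, tail=3, size=2
read(): buf=[_ _ 52 _ _], head=2, tail=3, size=1
write(23): buf=[_ _ 52 23 _], head=2, tail=4, size=2
read(): buf=[_ _ _ 23 _], head=3, tail=4, size=1
write(54): buf=[_ _ _ 23 54], head=3, tail=0, size=2
write(3): buf=[3 _ _ 23 54], head=3, tail=1, size=3

Answer: 3 _ _ 23 54
3
1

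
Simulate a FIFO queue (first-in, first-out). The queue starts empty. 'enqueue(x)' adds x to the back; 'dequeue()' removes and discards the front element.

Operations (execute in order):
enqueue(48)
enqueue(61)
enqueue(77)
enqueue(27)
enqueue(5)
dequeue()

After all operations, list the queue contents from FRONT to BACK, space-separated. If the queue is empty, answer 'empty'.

Answer: 61 77 27 5

Derivation:
enqueue(48): [48]
enqueue(61): [48, 61]
enqueue(77): [48, 61, 77]
enqueue(27): [48, 61, 77, 27]
enqueue(5): [48, 61, 77, 27, 5]
dequeue(): [61, 77, 27, 5]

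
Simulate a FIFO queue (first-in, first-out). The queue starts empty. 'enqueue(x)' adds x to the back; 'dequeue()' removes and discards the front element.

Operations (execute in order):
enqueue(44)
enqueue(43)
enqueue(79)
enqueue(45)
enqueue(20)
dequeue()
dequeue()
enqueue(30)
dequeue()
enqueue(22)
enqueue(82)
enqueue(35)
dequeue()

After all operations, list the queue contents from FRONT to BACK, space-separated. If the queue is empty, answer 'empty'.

Answer: 20 30 22 82 35

Derivation:
enqueue(44): [44]
enqueue(43): [44, 43]
enqueue(79): [44, 43, 79]
enqueue(45): [44, 43, 79, 45]
enqueue(20): [44, 43, 79, 45, 20]
dequeue(): [43, 79, 45, 20]
dequeue(): [79, 45, 20]
enqueue(30): [79, 45, 20, 30]
dequeue(): [45, 20, 30]
enqueue(22): [45, 20, 30, 22]
enqueue(82): [45, 20, 30, 22, 82]
enqueue(35): [45, 20, 30, 22, 82, 35]
dequeue(): [20, 30, 22, 82, 35]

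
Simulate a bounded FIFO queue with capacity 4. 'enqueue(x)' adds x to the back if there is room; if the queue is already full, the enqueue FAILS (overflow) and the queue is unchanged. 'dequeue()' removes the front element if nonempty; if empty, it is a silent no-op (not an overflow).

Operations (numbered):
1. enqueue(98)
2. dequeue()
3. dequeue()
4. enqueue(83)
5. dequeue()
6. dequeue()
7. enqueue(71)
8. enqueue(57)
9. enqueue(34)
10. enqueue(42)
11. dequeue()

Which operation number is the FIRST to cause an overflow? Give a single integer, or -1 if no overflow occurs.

1. enqueue(98): size=1
2. dequeue(): size=0
3. dequeue(): empty, no-op, size=0
4. enqueue(83): size=1
5. dequeue(): size=0
6. dequeue(): empty, no-op, size=0
7. enqueue(71): size=1
8. enqueue(57): size=2
9. enqueue(34): size=3
10. enqueue(42): size=4
11. dequeue(): size=3

Answer: -1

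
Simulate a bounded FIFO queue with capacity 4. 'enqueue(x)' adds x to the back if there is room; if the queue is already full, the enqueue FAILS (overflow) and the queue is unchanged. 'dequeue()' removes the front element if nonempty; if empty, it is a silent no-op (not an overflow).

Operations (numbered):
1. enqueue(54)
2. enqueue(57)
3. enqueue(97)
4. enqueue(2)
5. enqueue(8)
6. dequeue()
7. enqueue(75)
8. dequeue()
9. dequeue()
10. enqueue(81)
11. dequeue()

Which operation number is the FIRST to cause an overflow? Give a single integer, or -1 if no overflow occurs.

Answer: 5

Derivation:
1. enqueue(54): size=1
2. enqueue(57): size=2
3. enqueue(97): size=3
4. enqueue(2): size=4
5. enqueue(8): size=4=cap → OVERFLOW (fail)
6. dequeue(): size=3
7. enqueue(75): size=4
8. dequeue(): size=3
9. dequeue(): size=2
10. enqueue(81): size=3
11. dequeue(): size=2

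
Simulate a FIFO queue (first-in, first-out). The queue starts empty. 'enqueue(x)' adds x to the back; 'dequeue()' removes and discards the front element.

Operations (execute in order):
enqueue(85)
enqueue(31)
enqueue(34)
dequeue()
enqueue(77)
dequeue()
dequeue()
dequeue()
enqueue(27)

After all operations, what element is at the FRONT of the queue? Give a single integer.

enqueue(85): queue = [85]
enqueue(31): queue = [85, 31]
enqueue(34): queue = [85, 31, 34]
dequeue(): queue = [31, 34]
enqueue(77): queue = [31, 34, 77]
dequeue(): queue = [34, 77]
dequeue(): queue = [77]
dequeue(): queue = []
enqueue(27): queue = [27]

Answer: 27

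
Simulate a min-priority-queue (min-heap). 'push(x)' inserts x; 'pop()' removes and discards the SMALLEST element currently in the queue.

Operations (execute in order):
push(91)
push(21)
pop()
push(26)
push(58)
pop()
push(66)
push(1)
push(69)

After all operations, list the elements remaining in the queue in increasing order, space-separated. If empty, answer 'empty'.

push(91): heap contents = [91]
push(21): heap contents = [21, 91]
pop() → 21: heap contents = [91]
push(26): heap contents = [26, 91]
push(58): heap contents = [26, 58, 91]
pop() → 26: heap contents = [58, 91]
push(66): heap contents = [58, 66, 91]
push(1): heap contents = [1, 58, 66, 91]
push(69): heap contents = [1, 58, 66, 69, 91]

Answer: 1 58 66 69 91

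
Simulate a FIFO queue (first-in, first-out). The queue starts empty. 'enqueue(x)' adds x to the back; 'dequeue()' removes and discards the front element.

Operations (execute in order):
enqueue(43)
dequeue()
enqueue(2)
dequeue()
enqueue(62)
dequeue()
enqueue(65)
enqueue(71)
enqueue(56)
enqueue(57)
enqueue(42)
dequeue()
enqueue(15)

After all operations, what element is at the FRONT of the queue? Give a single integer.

enqueue(43): queue = [43]
dequeue(): queue = []
enqueue(2): queue = [2]
dequeue(): queue = []
enqueue(62): queue = [62]
dequeue(): queue = []
enqueue(65): queue = [65]
enqueue(71): queue = [65, 71]
enqueue(56): queue = [65, 71, 56]
enqueue(57): queue = [65, 71, 56, 57]
enqueue(42): queue = [65, 71, 56, 57, 42]
dequeue(): queue = [71, 56, 57, 42]
enqueue(15): queue = [71, 56, 57, 42, 15]

Answer: 71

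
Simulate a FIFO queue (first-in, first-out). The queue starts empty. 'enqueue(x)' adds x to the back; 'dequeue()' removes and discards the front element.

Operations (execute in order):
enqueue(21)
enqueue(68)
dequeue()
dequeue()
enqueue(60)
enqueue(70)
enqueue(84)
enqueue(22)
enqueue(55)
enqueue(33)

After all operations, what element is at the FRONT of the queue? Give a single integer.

enqueue(21): queue = [21]
enqueue(68): queue = [21, 68]
dequeue(): queue = [68]
dequeue(): queue = []
enqueue(60): queue = [60]
enqueue(70): queue = [60, 70]
enqueue(84): queue = [60, 70, 84]
enqueue(22): queue = [60, 70, 84, 22]
enqueue(55): queue = [60, 70, 84, 22, 55]
enqueue(33): queue = [60, 70, 84, 22, 55, 33]

Answer: 60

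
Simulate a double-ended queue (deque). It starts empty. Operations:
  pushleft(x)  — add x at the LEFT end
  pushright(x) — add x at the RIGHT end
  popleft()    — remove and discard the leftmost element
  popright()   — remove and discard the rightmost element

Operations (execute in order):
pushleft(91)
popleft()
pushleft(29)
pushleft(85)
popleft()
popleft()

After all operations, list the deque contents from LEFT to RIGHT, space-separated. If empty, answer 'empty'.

pushleft(91): [91]
popleft(): []
pushleft(29): [29]
pushleft(85): [85, 29]
popleft(): [29]
popleft(): []

Answer: empty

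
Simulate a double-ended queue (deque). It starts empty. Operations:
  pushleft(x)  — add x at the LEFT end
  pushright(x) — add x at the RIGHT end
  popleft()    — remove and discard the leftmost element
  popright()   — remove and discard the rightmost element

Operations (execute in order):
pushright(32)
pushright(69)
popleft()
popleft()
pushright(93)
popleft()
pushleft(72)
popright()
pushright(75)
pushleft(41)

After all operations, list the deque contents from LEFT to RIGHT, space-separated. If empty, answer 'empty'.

Answer: 41 75

Derivation:
pushright(32): [32]
pushright(69): [32, 69]
popleft(): [69]
popleft(): []
pushright(93): [93]
popleft(): []
pushleft(72): [72]
popright(): []
pushright(75): [75]
pushleft(41): [41, 75]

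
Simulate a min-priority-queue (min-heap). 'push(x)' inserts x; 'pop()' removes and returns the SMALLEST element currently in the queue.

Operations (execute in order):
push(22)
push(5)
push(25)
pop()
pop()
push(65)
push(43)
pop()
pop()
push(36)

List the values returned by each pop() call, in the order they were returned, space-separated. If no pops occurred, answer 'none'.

push(22): heap contents = [22]
push(5): heap contents = [5, 22]
push(25): heap contents = [5, 22, 25]
pop() → 5: heap contents = [22, 25]
pop() → 22: heap contents = [25]
push(65): heap contents = [25, 65]
push(43): heap contents = [25, 43, 65]
pop() → 25: heap contents = [43, 65]
pop() → 43: heap contents = [65]
push(36): heap contents = [36, 65]

Answer: 5 22 25 43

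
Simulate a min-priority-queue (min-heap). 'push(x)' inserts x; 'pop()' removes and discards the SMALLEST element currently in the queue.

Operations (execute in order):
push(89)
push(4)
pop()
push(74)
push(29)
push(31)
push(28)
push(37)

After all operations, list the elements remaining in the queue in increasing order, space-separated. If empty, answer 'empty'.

Answer: 28 29 31 37 74 89

Derivation:
push(89): heap contents = [89]
push(4): heap contents = [4, 89]
pop() → 4: heap contents = [89]
push(74): heap contents = [74, 89]
push(29): heap contents = [29, 74, 89]
push(31): heap contents = [29, 31, 74, 89]
push(28): heap contents = [28, 29, 31, 74, 89]
push(37): heap contents = [28, 29, 31, 37, 74, 89]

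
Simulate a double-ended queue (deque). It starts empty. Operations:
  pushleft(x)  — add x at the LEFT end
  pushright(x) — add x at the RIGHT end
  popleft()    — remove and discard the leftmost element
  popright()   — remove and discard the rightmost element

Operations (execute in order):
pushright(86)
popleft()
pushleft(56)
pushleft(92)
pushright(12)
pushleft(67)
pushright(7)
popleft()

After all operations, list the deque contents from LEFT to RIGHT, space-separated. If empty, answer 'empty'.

pushright(86): [86]
popleft(): []
pushleft(56): [56]
pushleft(92): [92, 56]
pushright(12): [92, 56, 12]
pushleft(67): [67, 92, 56, 12]
pushright(7): [67, 92, 56, 12, 7]
popleft(): [92, 56, 12, 7]

Answer: 92 56 12 7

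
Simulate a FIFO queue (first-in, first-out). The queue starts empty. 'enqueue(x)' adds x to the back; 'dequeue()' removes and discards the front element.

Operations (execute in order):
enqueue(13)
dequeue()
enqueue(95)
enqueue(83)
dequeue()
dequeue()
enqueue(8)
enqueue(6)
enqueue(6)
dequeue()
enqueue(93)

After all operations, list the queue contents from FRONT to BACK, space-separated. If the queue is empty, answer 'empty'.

enqueue(13): [13]
dequeue(): []
enqueue(95): [95]
enqueue(83): [95, 83]
dequeue(): [83]
dequeue(): []
enqueue(8): [8]
enqueue(6): [8, 6]
enqueue(6): [8, 6, 6]
dequeue(): [6, 6]
enqueue(93): [6, 6, 93]

Answer: 6 6 93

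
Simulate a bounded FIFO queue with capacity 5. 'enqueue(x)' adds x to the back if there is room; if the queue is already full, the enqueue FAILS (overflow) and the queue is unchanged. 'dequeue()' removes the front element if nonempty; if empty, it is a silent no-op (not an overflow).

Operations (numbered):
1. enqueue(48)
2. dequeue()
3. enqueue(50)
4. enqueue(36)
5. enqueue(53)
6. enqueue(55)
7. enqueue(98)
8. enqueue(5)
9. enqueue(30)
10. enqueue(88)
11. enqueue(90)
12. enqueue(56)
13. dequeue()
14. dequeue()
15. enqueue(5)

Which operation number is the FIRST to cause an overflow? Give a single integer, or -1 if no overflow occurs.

1. enqueue(48): size=1
2. dequeue(): size=0
3. enqueue(50): size=1
4. enqueue(36): size=2
5. enqueue(53): size=3
6. enqueue(55): size=4
7. enqueue(98): size=5
8. enqueue(5): size=5=cap → OVERFLOW (fail)
9. enqueue(30): size=5=cap → OVERFLOW (fail)
10. enqueue(88): size=5=cap → OVERFLOW (fail)
11. enqueue(90): size=5=cap → OVERFLOW (fail)
12. enqueue(56): size=5=cap → OVERFLOW (fail)
13. dequeue(): size=4
14. dequeue(): size=3
15. enqueue(5): size=4

Answer: 8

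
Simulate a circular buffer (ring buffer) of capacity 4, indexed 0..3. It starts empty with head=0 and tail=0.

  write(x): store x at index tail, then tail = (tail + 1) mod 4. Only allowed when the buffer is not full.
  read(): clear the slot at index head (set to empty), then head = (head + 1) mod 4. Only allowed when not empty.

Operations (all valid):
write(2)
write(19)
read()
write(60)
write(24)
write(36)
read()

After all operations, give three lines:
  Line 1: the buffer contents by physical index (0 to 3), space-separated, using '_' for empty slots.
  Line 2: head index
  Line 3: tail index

Answer: 36 _ 60 24
2
1

Derivation:
write(2): buf=[2 _ _ _], head=0, tail=1, size=1
write(19): buf=[2 19 _ _], head=0, tail=2, size=2
read(): buf=[_ 19 _ _], head=1, tail=2, size=1
write(60): buf=[_ 19 60 _], head=1, tail=3, size=2
write(24): buf=[_ 19 60 24], head=1, tail=0, size=3
write(36): buf=[36 19 60 24], head=1, tail=1, size=4
read(): buf=[36 _ 60 24], head=2, tail=1, size=3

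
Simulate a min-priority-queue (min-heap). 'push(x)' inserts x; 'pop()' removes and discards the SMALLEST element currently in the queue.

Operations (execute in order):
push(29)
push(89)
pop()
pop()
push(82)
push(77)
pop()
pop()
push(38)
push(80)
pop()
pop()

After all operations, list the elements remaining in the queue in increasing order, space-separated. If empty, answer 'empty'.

Answer: empty

Derivation:
push(29): heap contents = [29]
push(89): heap contents = [29, 89]
pop() → 29: heap contents = [89]
pop() → 89: heap contents = []
push(82): heap contents = [82]
push(77): heap contents = [77, 82]
pop() → 77: heap contents = [82]
pop() → 82: heap contents = []
push(38): heap contents = [38]
push(80): heap contents = [38, 80]
pop() → 38: heap contents = [80]
pop() → 80: heap contents = []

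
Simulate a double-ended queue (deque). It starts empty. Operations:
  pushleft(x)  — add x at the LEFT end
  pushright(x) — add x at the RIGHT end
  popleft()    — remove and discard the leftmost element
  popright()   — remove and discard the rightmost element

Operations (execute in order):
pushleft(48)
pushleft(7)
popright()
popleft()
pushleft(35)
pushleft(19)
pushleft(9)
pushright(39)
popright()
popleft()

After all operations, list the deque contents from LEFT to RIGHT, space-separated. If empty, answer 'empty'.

Answer: 19 35

Derivation:
pushleft(48): [48]
pushleft(7): [7, 48]
popright(): [7]
popleft(): []
pushleft(35): [35]
pushleft(19): [19, 35]
pushleft(9): [9, 19, 35]
pushright(39): [9, 19, 35, 39]
popright(): [9, 19, 35]
popleft(): [19, 35]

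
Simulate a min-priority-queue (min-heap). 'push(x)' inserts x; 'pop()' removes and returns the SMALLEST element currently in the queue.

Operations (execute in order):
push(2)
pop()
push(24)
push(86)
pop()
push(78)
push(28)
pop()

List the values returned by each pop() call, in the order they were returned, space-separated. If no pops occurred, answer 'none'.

Answer: 2 24 28

Derivation:
push(2): heap contents = [2]
pop() → 2: heap contents = []
push(24): heap contents = [24]
push(86): heap contents = [24, 86]
pop() → 24: heap contents = [86]
push(78): heap contents = [78, 86]
push(28): heap contents = [28, 78, 86]
pop() → 28: heap contents = [78, 86]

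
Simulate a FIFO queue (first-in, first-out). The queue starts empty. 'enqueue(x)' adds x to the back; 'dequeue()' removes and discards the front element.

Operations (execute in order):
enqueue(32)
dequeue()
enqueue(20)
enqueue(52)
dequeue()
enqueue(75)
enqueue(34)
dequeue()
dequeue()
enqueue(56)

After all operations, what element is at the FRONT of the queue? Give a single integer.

enqueue(32): queue = [32]
dequeue(): queue = []
enqueue(20): queue = [20]
enqueue(52): queue = [20, 52]
dequeue(): queue = [52]
enqueue(75): queue = [52, 75]
enqueue(34): queue = [52, 75, 34]
dequeue(): queue = [75, 34]
dequeue(): queue = [34]
enqueue(56): queue = [34, 56]

Answer: 34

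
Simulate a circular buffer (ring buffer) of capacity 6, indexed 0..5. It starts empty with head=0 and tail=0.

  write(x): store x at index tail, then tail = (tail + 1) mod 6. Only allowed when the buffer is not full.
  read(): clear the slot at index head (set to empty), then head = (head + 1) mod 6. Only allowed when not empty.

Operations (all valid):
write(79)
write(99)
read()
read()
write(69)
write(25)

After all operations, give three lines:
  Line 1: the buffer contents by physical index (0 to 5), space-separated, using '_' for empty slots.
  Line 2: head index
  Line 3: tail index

Answer: _ _ 69 25 _ _
2
4

Derivation:
write(79): buf=[79 _ _ _ _ _], head=0, tail=1, size=1
write(99): buf=[79 99 _ _ _ _], head=0, tail=2, size=2
read(): buf=[_ 99 _ _ _ _], head=1, tail=2, size=1
read(): buf=[_ _ _ _ _ _], head=2, tail=2, size=0
write(69): buf=[_ _ 69 _ _ _], head=2, tail=3, size=1
write(25): buf=[_ _ 69 25 _ _], head=2, tail=4, size=2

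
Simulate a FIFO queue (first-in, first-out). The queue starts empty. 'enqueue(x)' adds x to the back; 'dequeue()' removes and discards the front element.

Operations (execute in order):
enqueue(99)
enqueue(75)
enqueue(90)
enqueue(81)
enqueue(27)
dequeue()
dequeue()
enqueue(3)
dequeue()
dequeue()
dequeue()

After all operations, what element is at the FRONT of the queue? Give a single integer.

Answer: 3

Derivation:
enqueue(99): queue = [99]
enqueue(75): queue = [99, 75]
enqueue(90): queue = [99, 75, 90]
enqueue(81): queue = [99, 75, 90, 81]
enqueue(27): queue = [99, 75, 90, 81, 27]
dequeue(): queue = [75, 90, 81, 27]
dequeue(): queue = [90, 81, 27]
enqueue(3): queue = [90, 81, 27, 3]
dequeue(): queue = [81, 27, 3]
dequeue(): queue = [27, 3]
dequeue(): queue = [3]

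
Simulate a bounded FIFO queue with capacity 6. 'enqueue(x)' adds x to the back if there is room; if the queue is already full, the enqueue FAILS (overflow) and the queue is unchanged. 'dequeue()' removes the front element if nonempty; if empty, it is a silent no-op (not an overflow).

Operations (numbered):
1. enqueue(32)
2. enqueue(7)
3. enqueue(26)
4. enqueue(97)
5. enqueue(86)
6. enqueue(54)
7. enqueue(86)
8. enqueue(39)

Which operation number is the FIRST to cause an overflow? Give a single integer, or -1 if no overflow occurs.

1. enqueue(32): size=1
2. enqueue(7): size=2
3. enqueue(26): size=3
4. enqueue(97): size=4
5. enqueue(86): size=5
6. enqueue(54): size=6
7. enqueue(86): size=6=cap → OVERFLOW (fail)
8. enqueue(39): size=6=cap → OVERFLOW (fail)

Answer: 7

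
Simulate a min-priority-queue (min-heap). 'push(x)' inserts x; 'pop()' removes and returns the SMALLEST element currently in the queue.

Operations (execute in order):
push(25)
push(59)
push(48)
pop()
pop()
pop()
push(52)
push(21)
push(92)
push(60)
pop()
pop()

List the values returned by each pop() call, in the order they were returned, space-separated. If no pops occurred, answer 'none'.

push(25): heap contents = [25]
push(59): heap contents = [25, 59]
push(48): heap contents = [25, 48, 59]
pop() → 25: heap contents = [48, 59]
pop() → 48: heap contents = [59]
pop() → 59: heap contents = []
push(52): heap contents = [52]
push(21): heap contents = [21, 52]
push(92): heap contents = [21, 52, 92]
push(60): heap contents = [21, 52, 60, 92]
pop() → 21: heap contents = [52, 60, 92]
pop() → 52: heap contents = [60, 92]

Answer: 25 48 59 21 52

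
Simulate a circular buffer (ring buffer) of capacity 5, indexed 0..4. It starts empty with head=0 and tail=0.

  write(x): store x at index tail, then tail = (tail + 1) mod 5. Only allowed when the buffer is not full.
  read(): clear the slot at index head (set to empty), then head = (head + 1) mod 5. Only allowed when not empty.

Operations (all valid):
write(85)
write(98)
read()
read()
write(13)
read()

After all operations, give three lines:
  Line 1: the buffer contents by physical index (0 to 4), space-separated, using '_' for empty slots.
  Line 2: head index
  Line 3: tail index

write(85): buf=[85 _ _ _ _], head=0, tail=1, size=1
write(98): buf=[85 98 _ _ _], head=0, tail=2, size=2
read(): buf=[_ 98 _ _ _], head=1, tail=2, size=1
read(): buf=[_ _ _ _ _], head=2, tail=2, size=0
write(13): buf=[_ _ 13 _ _], head=2, tail=3, size=1
read(): buf=[_ _ _ _ _], head=3, tail=3, size=0

Answer: _ _ _ _ _
3
3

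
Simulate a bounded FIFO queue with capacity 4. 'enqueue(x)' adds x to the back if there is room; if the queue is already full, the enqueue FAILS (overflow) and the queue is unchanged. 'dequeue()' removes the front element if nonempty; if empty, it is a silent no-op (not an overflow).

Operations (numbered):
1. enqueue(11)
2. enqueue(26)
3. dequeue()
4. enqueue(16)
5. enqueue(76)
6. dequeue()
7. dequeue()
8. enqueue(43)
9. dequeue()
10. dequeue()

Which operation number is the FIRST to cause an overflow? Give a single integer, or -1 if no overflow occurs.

Answer: -1

Derivation:
1. enqueue(11): size=1
2. enqueue(26): size=2
3. dequeue(): size=1
4. enqueue(16): size=2
5. enqueue(76): size=3
6. dequeue(): size=2
7. dequeue(): size=1
8. enqueue(43): size=2
9. dequeue(): size=1
10. dequeue(): size=0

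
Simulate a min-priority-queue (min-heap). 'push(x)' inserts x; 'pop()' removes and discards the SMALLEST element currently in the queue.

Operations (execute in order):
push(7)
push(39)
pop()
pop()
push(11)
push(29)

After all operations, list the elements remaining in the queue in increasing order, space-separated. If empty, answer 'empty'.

push(7): heap contents = [7]
push(39): heap contents = [7, 39]
pop() → 7: heap contents = [39]
pop() → 39: heap contents = []
push(11): heap contents = [11]
push(29): heap contents = [11, 29]

Answer: 11 29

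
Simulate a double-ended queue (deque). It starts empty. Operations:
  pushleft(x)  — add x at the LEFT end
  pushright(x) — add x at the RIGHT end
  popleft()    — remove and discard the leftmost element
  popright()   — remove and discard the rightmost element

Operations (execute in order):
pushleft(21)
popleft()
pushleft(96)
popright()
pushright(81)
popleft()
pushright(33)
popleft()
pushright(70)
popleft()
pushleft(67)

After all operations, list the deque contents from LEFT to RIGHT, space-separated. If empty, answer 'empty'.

Answer: 67

Derivation:
pushleft(21): [21]
popleft(): []
pushleft(96): [96]
popright(): []
pushright(81): [81]
popleft(): []
pushright(33): [33]
popleft(): []
pushright(70): [70]
popleft(): []
pushleft(67): [67]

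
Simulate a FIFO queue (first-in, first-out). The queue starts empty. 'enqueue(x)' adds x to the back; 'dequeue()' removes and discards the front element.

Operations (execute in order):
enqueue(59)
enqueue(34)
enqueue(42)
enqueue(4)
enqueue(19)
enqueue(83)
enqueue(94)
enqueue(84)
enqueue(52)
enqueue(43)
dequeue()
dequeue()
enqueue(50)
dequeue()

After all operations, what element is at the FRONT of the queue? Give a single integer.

enqueue(59): queue = [59]
enqueue(34): queue = [59, 34]
enqueue(42): queue = [59, 34, 42]
enqueue(4): queue = [59, 34, 42, 4]
enqueue(19): queue = [59, 34, 42, 4, 19]
enqueue(83): queue = [59, 34, 42, 4, 19, 83]
enqueue(94): queue = [59, 34, 42, 4, 19, 83, 94]
enqueue(84): queue = [59, 34, 42, 4, 19, 83, 94, 84]
enqueue(52): queue = [59, 34, 42, 4, 19, 83, 94, 84, 52]
enqueue(43): queue = [59, 34, 42, 4, 19, 83, 94, 84, 52, 43]
dequeue(): queue = [34, 42, 4, 19, 83, 94, 84, 52, 43]
dequeue(): queue = [42, 4, 19, 83, 94, 84, 52, 43]
enqueue(50): queue = [42, 4, 19, 83, 94, 84, 52, 43, 50]
dequeue(): queue = [4, 19, 83, 94, 84, 52, 43, 50]

Answer: 4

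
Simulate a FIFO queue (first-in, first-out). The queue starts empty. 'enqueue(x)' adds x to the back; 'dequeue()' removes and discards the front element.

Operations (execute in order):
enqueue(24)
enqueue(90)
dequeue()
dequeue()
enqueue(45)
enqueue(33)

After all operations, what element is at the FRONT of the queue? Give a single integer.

enqueue(24): queue = [24]
enqueue(90): queue = [24, 90]
dequeue(): queue = [90]
dequeue(): queue = []
enqueue(45): queue = [45]
enqueue(33): queue = [45, 33]

Answer: 45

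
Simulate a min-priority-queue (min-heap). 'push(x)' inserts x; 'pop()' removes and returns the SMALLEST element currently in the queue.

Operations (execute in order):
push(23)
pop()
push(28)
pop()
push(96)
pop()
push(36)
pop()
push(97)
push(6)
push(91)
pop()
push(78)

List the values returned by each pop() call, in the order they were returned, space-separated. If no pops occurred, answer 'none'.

push(23): heap contents = [23]
pop() → 23: heap contents = []
push(28): heap contents = [28]
pop() → 28: heap contents = []
push(96): heap contents = [96]
pop() → 96: heap contents = []
push(36): heap contents = [36]
pop() → 36: heap contents = []
push(97): heap contents = [97]
push(6): heap contents = [6, 97]
push(91): heap contents = [6, 91, 97]
pop() → 6: heap contents = [91, 97]
push(78): heap contents = [78, 91, 97]

Answer: 23 28 96 36 6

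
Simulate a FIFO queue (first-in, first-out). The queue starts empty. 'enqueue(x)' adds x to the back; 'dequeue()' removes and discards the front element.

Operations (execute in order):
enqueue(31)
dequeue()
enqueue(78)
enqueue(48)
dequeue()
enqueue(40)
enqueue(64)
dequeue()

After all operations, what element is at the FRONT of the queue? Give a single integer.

Answer: 40

Derivation:
enqueue(31): queue = [31]
dequeue(): queue = []
enqueue(78): queue = [78]
enqueue(48): queue = [78, 48]
dequeue(): queue = [48]
enqueue(40): queue = [48, 40]
enqueue(64): queue = [48, 40, 64]
dequeue(): queue = [40, 64]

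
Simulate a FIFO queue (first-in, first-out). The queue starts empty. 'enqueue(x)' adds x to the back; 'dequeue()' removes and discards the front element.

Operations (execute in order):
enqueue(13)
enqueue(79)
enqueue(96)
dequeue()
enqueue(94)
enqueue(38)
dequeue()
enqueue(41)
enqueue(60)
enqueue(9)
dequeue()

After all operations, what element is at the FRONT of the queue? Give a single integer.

enqueue(13): queue = [13]
enqueue(79): queue = [13, 79]
enqueue(96): queue = [13, 79, 96]
dequeue(): queue = [79, 96]
enqueue(94): queue = [79, 96, 94]
enqueue(38): queue = [79, 96, 94, 38]
dequeue(): queue = [96, 94, 38]
enqueue(41): queue = [96, 94, 38, 41]
enqueue(60): queue = [96, 94, 38, 41, 60]
enqueue(9): queue = [96, 94, 38, 41, 60, 9]
dequeue(): queue = [94, 38, 41, 60, 9]

Answer: 94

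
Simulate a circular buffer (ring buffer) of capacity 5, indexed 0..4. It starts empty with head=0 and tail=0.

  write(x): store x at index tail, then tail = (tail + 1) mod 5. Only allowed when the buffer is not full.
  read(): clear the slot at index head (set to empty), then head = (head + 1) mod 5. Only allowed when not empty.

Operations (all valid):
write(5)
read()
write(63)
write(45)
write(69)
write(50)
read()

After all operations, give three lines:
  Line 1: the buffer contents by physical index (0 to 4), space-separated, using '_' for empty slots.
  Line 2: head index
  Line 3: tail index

Answer: _ _ 45 69 50
2
0

Derivation:
write(5): buf=[5 _ _ _ _], head=0, tail=1, size=1
read(): buf=[_ _ _ _ _], head=1, tail=1, size=0
write(63): buf=[_ 63 _ _ _], head=1, tail=2, size=1
write(45): buf=[_ 63 45 _ _], head=1, tail=3, size=2
write(69): buf=[_ 63 45 69 _], head=1, tail=4, size=3
write(50): buf=[_ 63 45 69 50], head=1, tail=0, size=4
read(): buf=[_ _ 45 69 50], head=2, tail=0, size=3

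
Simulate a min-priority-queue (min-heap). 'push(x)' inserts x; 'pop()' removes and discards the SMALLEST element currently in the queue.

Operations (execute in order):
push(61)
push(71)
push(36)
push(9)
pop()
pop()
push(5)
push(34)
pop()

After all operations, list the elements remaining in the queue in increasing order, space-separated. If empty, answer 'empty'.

push(61): heap contents = [61]
push(71): heap contents = [61, 71]
push(36): heap contents = [36, 61, 71]
push(9): heap contents = [9, 36, 61, 71]
pop() → 9: heap contents = [36, 61, 71]
pop() → 36: heap contents = [61, 71]
push(5): heap contents = [5, 61, 71]
push(34): heap contents = [5, 34, 61, 71]
pop() → 5: heap contents = [34, 61, 71]

Answer: 34 61 71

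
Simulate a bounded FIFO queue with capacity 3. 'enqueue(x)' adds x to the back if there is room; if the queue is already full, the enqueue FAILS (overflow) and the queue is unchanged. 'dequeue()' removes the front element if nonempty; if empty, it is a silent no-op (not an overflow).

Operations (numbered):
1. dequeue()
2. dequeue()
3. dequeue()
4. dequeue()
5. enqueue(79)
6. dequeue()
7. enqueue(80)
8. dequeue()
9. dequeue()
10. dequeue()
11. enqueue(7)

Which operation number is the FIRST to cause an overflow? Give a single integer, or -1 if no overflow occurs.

Answer: -1

Derivation:
1. dequeue(): empty, no-op, size=0
2. dequeue(): empty, no-op, size=0
3. dequeue(): empty, no-op, size=0
4. dequeue(): empty, no-op, size=0
5. enqueue(79): size=1
6. dequeue(): size=0
7. enqueue(80): size=1
8. dequeue(): size=0
9. dequeue(): empty, no-op, size=0
10. dequeue(): empty, no-op, size=0
11. enqueue(7): size=1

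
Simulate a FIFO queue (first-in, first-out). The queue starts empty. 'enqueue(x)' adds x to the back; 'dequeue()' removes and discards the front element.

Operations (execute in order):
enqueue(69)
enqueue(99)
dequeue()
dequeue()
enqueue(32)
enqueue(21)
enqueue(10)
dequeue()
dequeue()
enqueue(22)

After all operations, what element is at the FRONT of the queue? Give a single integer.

enqueue(69): queue = [69]
enqueue(99): queue = [69, 99]
dequeue(): queue = [99]
dequeue(): queue = []
enqueue(32): queue = [32]
enqueue(21): queue = [32, 21]
enqueue(10): queue = [32, 21, 10]
dequeue(): queue = [21, 10]
dequeue(): queue = [10]
enqueue(22): queue = [10, 22]

Answer: 10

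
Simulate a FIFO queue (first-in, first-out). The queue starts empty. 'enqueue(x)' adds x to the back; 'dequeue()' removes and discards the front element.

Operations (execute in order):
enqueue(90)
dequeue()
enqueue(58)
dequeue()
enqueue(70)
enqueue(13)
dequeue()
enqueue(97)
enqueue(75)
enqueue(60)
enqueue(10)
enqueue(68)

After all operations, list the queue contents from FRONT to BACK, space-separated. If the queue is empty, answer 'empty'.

Answer: 13 97 75 60 10 68

Derivation:
enqueue(90): [90]
dequeue(): []
enqueue(58): [58]
dequeue(): []
enqueue(70): [70]
enqueue(13): [70, 13]
dequeue(): [13]
enqueue(97): [13, 97]
enqueue(75): [13, 97, 75]
enqueue(60): [13, 97, 75, 60]
enqueue(10): [13, 97, 75, 60, 10]
enqueue(68): [13, 97, 75, 60, 10, 68]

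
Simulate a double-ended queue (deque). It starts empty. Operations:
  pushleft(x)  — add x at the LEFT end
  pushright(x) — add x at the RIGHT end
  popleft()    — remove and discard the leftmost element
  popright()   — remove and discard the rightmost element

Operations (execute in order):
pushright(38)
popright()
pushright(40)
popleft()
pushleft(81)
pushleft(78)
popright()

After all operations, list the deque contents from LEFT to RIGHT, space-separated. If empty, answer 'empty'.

pushright(38): [38]
popright(): []
pushright(40): [40]
popleft(): []
pushleft(81): [81]
pushleft(78): [78, 81]
popright(): [78]

Answer: 78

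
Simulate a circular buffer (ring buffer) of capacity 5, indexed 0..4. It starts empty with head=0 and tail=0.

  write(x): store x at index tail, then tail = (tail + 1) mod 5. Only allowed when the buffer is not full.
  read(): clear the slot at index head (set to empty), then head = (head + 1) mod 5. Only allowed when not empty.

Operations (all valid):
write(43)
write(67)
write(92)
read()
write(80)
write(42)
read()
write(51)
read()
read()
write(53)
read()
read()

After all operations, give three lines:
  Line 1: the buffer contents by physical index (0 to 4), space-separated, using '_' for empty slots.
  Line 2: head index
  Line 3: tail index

Answer: _ 53 _ _ _
1
2

Derivation:
write(43): buf=[43 _ _ _ _], head=0, tail=1, size=1
write(67): buf=[43 67 _ _ _], head=0, tail=2, size=2
write(92): buf=[43 67 92 _ _], head=0, tail=3, size=3
read(): buf=[_ 67 92 _ _], head=1, tail=3, size=2
write(80): buf=[_ 67 92 80 _], head=1, tail=4, size=3
write(42): buf=[_ 67 92 80 42], head=1, tail=0, size=4
read(): buf=[_ _ 92 80 42], head=2, tail=0, size=3
write(51): buf=[51 _ 92 80 42], head=2, tail=1, size=4
read(): buf=[51 _ _ 80 42], head=3, tail=1, size=3
read(): buf=[51 _ _ _ 42], head=4, tail=1, size=2
write(53): buf=[51 53 _ _ 42], head=4, tail=2, size=3
read(): buf=[51 53 _ _ _], head=0, tail=2, size=2
read(): buf=[_ 53 _ _ _], head=1, tail=2, size=1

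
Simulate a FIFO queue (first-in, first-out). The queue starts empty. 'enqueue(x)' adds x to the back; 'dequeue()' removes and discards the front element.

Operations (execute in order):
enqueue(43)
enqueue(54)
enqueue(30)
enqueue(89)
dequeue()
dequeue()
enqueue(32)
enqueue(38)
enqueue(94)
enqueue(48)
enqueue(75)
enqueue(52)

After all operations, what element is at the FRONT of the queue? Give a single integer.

Answer: 30

Derivation:
enqueue(43): queue = [43]
enqueue(54): queue = [43, 54]
enqueue(30): queue = [43, 54, 30]
enqueue(89): queue = [43, 54, 30, 89]
dequeue(): queue = [54, 30, 89]
dequeue(): queue = [30, 89]
enqueue(32): queue = [30, 89, 32]
enqueue(38): queue = [30, 89, 32, 38]
enqueue(94): queue = [30, 89, 32, 38, 94]
enqueue(48): queue = [30, 89, 32, 38, 94, 48]
enqueue(75): queue = [30, 89, 32, 38, 94, 48, 75]
enqueue(52): queue = [30, 89, 32, 38, 94, 48, 75, 52]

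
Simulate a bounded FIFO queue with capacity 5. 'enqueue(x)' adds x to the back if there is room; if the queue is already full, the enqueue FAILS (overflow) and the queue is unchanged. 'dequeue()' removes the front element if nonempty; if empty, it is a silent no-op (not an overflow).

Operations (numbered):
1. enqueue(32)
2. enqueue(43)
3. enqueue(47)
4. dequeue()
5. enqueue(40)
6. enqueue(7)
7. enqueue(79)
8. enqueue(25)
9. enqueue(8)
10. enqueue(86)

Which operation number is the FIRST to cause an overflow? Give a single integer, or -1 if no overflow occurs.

1. enqueue(32): size=1
2. enqueue(43): size=2
3. enqueue(47): size=3
4. dequeue(): size=2
5. enqueue(40): size=3
6. enqueue(7): size=4
7. enqueue(79): size=5
8. enqueue(25): size=5=cap → OVERFLOW (fail)
9. enqueue(8): size=5=cap → OVERFLOW (fail)
10. enqueue(86): size=5=cap → OVERFLOW (fail)

Answer: 8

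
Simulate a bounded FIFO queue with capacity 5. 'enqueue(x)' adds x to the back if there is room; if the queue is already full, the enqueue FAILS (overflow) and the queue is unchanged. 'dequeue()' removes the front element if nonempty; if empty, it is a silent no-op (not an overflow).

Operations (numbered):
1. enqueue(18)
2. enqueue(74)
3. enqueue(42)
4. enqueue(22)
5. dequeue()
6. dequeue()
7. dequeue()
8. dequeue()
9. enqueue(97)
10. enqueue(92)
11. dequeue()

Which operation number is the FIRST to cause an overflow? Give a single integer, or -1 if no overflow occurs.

1. enqueue(18): size=1
2. enqueue(74): size=2
3. enqueue(42): size=3
4. enqueue(22): size=4
5. dequeue(): size=3
6. dequeue(): size=2
7. dequeue(): size=1
8. dequeue(): size=0
9. enqueue(97): size=1
10. enqueue(92): size=2
11. dequeue(): size=1

Answer: -1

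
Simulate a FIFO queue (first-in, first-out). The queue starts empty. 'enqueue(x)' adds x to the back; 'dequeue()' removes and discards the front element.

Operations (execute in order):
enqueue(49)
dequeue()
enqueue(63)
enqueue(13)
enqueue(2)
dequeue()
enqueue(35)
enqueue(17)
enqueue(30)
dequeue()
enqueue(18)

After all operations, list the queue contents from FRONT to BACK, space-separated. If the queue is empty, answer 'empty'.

Answer: 2 35 17 30 18

Derivation:
enqueue(49): [49]
dequeue(): []
enqueue(63): [63]
enqueue(13): [63, 13]
enqueue(2): [63, 13, 2]
dequeue(): [13, 2]
enqueue(35): [13, 2, 35]
enqueue(17): [13, 2, 35, 17]
enqueue(30): [13, 2, 35, 17, 30]
dequeue(): [2, 35, 17, 30]
enqueue(18): [2, 35, 17, 30, 18]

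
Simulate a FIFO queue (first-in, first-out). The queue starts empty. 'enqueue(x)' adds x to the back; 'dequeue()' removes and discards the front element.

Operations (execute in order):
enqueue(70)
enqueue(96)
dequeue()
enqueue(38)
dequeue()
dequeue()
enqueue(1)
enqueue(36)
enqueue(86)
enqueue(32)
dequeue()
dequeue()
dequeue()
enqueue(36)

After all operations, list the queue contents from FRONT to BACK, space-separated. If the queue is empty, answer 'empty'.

enqueue(70): [70]
enqueue(96): [70, 96]
dequeue(): [96]
enqueue(38): [96, 38]
dequeue(): [38]
dequeue(): []
enqueue(1): [1]
enqueue(36): [1, 36]
enqueue(86): [1, 36, 86]
enqueue(32): [1, 36, 86, 32]
dequeue(): [36, 86, 32]
dequeue(): [86, 32]
dequeue(): [32]
enqueue(36): [32, 36]

Answer: 32 36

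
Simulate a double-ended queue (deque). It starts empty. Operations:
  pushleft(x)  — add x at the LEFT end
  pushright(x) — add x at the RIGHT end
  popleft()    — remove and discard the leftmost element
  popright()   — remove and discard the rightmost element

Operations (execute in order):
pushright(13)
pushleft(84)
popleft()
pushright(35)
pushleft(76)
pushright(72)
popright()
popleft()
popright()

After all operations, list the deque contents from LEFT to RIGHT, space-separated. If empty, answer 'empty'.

pushright(13): [13]
pushleft(84): [84, 13]
popleft(): [13]
pushright(35): [13, 35]
pushleft(76): [76, 13, 35]
pushright(72): [76, 13, 35, 72]
popright(): [76, 13, 35]
popleft(): [13, 35]
popright(): [13]

Answer: 13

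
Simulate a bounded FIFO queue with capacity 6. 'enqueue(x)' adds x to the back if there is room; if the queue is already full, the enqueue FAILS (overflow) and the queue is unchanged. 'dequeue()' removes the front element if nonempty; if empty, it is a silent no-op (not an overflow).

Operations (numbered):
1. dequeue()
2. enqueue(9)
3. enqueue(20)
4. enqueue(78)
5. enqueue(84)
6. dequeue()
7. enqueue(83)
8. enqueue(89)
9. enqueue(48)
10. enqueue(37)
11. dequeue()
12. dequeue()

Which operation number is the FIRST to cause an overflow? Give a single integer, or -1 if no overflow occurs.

Answer: 10

Derivation:
1. dequeue(): empty, no-op, size=0
2. enqueue(9): size=1
3. enqueue(20): size=2
4. enqueue(78): size=3
5. enqueue(84): size=4
6. dequeue(): size=3
7. enqueue(83): size=4
8. enqueue(89): size=5
9. enqueue(48): size=6
10. enqueue(37): size=6=cap → OVERFLOW (fail)
11. dequeue(): size=5
12. dequeue(): size=4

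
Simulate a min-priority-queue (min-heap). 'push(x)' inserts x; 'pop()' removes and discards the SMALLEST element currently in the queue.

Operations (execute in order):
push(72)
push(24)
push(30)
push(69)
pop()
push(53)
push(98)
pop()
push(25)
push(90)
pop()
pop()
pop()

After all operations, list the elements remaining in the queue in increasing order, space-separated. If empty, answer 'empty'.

Answer: 72 90 98

Derivation:
push(72): heap contents = [72]
push(24): heap contents = [24, 72]
push(30): heap contents = [24, 30, 72]
push(69): heap contents = [24, 30, 69, 72]
pop() → 24: heap contents = [30, 69, 72]
push(53): heap contents = [30, 53, 69, 72]
push(98): heap contents = [30, 53, 69, 72, 98]
pop() → 30: heap contents = [53, 69, 72, 98]
push(25): heap contents = [25, 53, 69, 72, 98]
push(90): heap contents = [25, 53, 69, 72, 90, 98]
pop() → 25: heap contents = [53, 69, 72, 90, 98]
pop() → 53: heap contents = [69, 72, 90, 98]
pop() → 69: heap contents = [72, 90, 98]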